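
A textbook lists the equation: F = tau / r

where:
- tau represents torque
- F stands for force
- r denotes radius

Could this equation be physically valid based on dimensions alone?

Yes

tau (torque) has dimensions [L^2 M T^-2].
F (force) has dimensions [L M T^-2].
r (radius) has dimensions [L].

Left side: [L M T^-2]
Right side: [L M T^-2]

Both sides have the same dimensions, so the equation is dimensionally consistent.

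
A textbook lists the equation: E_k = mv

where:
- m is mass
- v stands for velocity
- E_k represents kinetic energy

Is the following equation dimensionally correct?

No

m (mass) has dimensions [M].
v (velocity) has dimensions [L T^-1].
E_k (kinetic energy) has dimensions [L^2 M T^-2].

Left side: [L^2 M T^-2]
Right side: [L M T^-1]

The two sides have different dimensions, so the equation is NOT dimensionally consistent.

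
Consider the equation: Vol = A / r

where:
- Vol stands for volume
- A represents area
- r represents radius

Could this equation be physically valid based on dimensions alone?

No

Vol (volume) has dimensions [L^3].
A (area) has dimensions [L^2].
r (radius) has dimensions [L].

Left side: [L^3]
Right side: [L]

The two sides have different dimensions, so the equation is NOT dimensionally consistent.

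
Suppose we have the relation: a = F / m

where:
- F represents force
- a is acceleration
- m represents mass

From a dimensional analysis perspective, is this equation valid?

Yes

F (force) has dimensions [L M T^-2].
a (acceleration) has dimensions [L T^-2].
m (mass) has dimensions [M].

Left side: [L T^-2]
Right side: [L T^-2]

Both sides have the same dimensions, so the equation is dimensionally consistent.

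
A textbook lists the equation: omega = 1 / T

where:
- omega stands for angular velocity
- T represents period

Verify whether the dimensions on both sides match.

Yes

omega (angular velocity) has dimensions [T^-1].
T (period) has dimensions [T].

Left side: [T^-1]
Right side: [T^-1]

Both sides have the same dimensions, so the equation is dimensionally consistent.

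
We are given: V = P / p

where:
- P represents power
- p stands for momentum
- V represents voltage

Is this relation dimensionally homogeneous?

No

P (power) has dimensions [L^2 M T^-3].
p (momentum) has dimensions [L M T^-1].
V (voltage) has dimensions [I^-1 L^2 M T^-3].

Left side: [I^-1 L^2 M T^-3]
Right side: [L T^-2]

The two sides have different dimensions, so the equation is NOT dimensionally consistent.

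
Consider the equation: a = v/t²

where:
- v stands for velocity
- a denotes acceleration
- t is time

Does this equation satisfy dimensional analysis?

No

v (velocity) has dimensions [L T^-1].
a (acceleration) has dimensions [L T^-2].
t (time) has dimensions [T].

Left side: [L T^-2]
Right side: [L T^-3]

The two sides have different dimensions, so the equation is NOT dimensionally consistent.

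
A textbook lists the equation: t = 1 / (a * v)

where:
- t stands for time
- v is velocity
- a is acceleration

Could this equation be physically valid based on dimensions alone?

No

t (time) has dimensions [T].
v (velocity) has dimensions [L T^-1].
a (acceleration) has dimensions [L T^-2].

Left side: [T]
Right side: [L^-2 T^3]

The two sides have different dimensions, so the equation is NOT dimensionally consistent.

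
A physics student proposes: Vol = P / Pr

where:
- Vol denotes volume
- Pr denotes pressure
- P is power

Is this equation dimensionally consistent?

No

Vol (volume) has dimensions [L^3].
Pr (pressure) has dimensions [L^-1 M T^-2].
P (power) has dimensions [L^2 M T^-3].

Left side: [L^3]
Right side: [L^3 T^-1]

The two sides have different dimensions, so the equation is NOT dimensionally consistent.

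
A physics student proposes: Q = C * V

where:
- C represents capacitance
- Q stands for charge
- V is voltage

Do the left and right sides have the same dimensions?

Yes

C (capacitance) has dimensions [I^2 L^-2 M^-1 T^4].
Q (charge) has dimensions [I T].
V (voltage) has dimensions [I^-1 L^2 M T^-3].

Left side: [I T]
Right side: [I T]

Both sides have the same dimensions, so the equation is dimensionally consistent.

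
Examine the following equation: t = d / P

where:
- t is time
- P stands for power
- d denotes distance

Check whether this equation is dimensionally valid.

No

t (time) has dimensions [T].
P (power) has dimensions [L^2 M T^-3].
d (distance) has dimensions [L].

Left side: [T]
Right side: [L^-1 M^-1 T^3]

The two sides have different dimensions, so the equation is NOT dimensionally consistent.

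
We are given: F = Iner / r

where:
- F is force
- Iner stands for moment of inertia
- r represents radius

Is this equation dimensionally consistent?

No

F (force) has dimensions [L M T^-2].
Iner (moment of inertia) has dimensions [L^2 M].
r (radius) has dimensions [L].

Left side: [L M T^-2]
Right side: [L M]

The two sides have different dimensions, so the equation is NOT dimensionally consistent.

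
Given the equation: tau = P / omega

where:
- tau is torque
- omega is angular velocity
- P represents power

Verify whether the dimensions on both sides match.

Yes

tau (torque) has dimensions [L^2 M T^-2].
omega (angular velocity) has dimensions [T^-1].
P (power) has dimensions [L^2 M T^-3].

Left side: [L^2 M T^-2]
Right side: [L^2 M T^-2]

Both sides have the same dimensions, so the equation is dimensionally consistent.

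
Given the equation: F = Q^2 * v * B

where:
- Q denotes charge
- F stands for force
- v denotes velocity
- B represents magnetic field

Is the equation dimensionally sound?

No

Q (charge) has dimensions [I T].
F (force) has dimensions [L M T^-2].
v (velocity) has dimensions [L T^-1].
B (magnetic field) has dimensions [I^-1 M T^-2].

Left side: [L M T^-2]
Right side: [I L M T^-1]

The two sides have different dimensions, so the equation is NOT dimensionally consistent.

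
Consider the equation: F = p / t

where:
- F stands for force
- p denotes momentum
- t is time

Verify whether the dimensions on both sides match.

Yes

F (force) has dimensions [L M T^-2].
p (momentum) has dimensions [L M T^-1].
t (time) has dimensions [T].

Left side: [L M T^-2]
Right side: [L M T^-2]

Both sides have the same dimensions, so the equation is dimensionally consistent.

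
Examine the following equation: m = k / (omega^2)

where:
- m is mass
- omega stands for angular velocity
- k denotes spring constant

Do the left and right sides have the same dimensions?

Yes

m (mass) has dimensions [M].
omega (angular velocity) has dimensions [T^-1].
k (spring constant) has dimensions [M T^-2].

Left side: [M]
Right side: [M]

Both sides have the same dimensions, so the equation is dimensionally consistent.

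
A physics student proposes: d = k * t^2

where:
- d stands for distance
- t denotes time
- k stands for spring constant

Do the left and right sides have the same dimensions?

No

d (distance) has dimensions [L].
t (time) has dimensions [T].
k (spring constant) has dimensions [M T^-2].

Left side: [L]
Right side: [M]

The two sides have different dimensions, so the equation is NOT dimensionally consistent.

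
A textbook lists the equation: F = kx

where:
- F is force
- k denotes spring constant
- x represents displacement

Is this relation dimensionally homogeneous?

Yes

F (force) has dimensions [L M T^-2].
k (spring constant) has dimensions [M T^-2].
x (displacement) has dimensions [L].

Left side: [L M T^-2]
Right side: [L M T^-2]

Both sides have the same dimensions, so the equation is dimensionally consistent.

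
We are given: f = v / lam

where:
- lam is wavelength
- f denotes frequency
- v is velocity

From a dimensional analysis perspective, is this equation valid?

Yes

lam (wavelength) has dimensions [L].
f (frequency) has dimensions [T^-1].
v (velocity) has dimensions [L T^-1].

Left side: [T^-1]
Right side: [T^-1]

Both sides have the same dimensions, so the equation is dimensionally consistent.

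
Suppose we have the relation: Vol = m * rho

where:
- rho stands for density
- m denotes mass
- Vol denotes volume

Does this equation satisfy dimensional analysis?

No

rho (density) has dimensions [L^-3 M].
m (mass) has dimensions [M].
Vol (volume) has dimensions [L^3].

Left side: [L^3]
Right side: [L^-3 M^2]

The two sides have different dimensions, so the equation is NOT dimensionally consistent.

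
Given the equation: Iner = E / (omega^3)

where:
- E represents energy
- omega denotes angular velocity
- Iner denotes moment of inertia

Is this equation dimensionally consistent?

No

E (energy) has dimensions [L^2 M T^-2].
omega (angular velocity) has dimensions [T^-1].
Iner (moment of inertia) has dimensions [L^2 M].

Left side: [L^2 M]
Right side: [L^2 M T]

The two sides have different dimensions, so the equation is NOT dimensionally consistent.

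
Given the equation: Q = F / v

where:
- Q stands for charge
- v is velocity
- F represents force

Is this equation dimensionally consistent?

No

Q (charge) has dimensions [I T].
v (velocity) has dimensions [L T^-1].
F (force) has dimensions [L M T^-2].

Left side: [I T]
Right side: [M T^-1]

The two sides have different dimensions, so the equation is NOT dimensionally consistent.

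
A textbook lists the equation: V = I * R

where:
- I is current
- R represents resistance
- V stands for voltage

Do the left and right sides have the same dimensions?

Yes

I (current) has dimensions [I].
R (resistance) has dimensions [I^-2 L^2 M T^-3].
V (voltage) has dimensions [I^-1 L^2 M T^-3].

Left side: [I^-1 L^2 M T^-3]
Right side: [I^-1 L^2 M T^-3]

Both sides have the same dimensions, so the equation is dimensionally consistent.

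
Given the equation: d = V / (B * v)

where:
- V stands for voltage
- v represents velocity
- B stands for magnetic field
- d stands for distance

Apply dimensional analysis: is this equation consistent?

Yes

V (voltage) has dimensions [I^-1 L^2 M T^-3].
v (velocity) has dimensions [L T^-1].
B (magnetic field) has dimensions [I^-1 M T^-2].
d (distance) has dimensions [L].

Left side: [L]
Right side: [L]

Both sides have the same dimensions, so the equation is dimensionally consistent.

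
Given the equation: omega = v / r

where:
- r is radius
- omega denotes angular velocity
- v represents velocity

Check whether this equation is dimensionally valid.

Yes

r (radius) has dimensions [L].
omega (angular velocity) has dimensions [T^-1].
v (velocity) has dimensions [L T^-1].

Left side: [T^-1]
Right side: [T^-1]

Both sides have the same dimensions, so the equation is dimensionally consistent.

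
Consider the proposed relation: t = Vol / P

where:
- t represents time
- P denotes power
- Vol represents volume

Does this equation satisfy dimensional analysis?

No

t (time) has dimensions [T].
P (power) has dimensions [L^2 M T^-3].
Vol (volume) has dimensions [L^3].

Left side: [T]
Right side: [L M^-1 T^3]

The two sides have different dimensions, so the equation is NOT dimensionally consistent.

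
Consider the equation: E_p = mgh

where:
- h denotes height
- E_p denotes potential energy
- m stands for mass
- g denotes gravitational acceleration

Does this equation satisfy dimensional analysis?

Yes

h (height) has dimensions [L].
E_p (potential energy) has dimensions [L^2 M T^-2].
m (mass) has dimensions [M].
g (gravitational acceleration) has dimensions [L T^-2].

Left side: [L^2 M T^-2]
Right side: [L^2 M T^-2]

Both sides have the same dimensions, so the equation is dimensionally consistent.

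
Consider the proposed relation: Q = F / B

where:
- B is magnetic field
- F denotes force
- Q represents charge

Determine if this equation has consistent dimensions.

No

B (magnetic field) has dimensions [I^-1 M T^-2].
F (force) has dimensions [L M T^-2].
Q (charge) has dimensions [I T].

Left side: [I T]
Right side: [I L]

The two sides have different dimensions, so the equation is NOT dimensionally consistent.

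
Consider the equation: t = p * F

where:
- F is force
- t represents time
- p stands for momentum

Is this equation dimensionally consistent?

No

F (force) has dimensions [L M T^-2].
t (time) has dimensions [T].
p (momentum) has dimensions [L M T^-1].

Left side: [T]
Right side: [L^2 M^2 T^-3]

The two sides have different dimensions, so the equation is NOT dimensionally consistent.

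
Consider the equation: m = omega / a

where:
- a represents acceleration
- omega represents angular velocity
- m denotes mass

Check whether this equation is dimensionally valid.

No

a (acceleration) has dimensions [L T^-2].
omega (angular velocity) has dimensions [T^-1].
m (mass) has dimensions [M].

Left side: [M]
Right side: [L^-1 T]

The two sides have different dimensions, so the equation is NOT dimensionally consistent.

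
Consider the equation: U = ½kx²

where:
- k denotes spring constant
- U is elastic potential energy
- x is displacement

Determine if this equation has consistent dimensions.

Yes

k (spring constant) has dimensions [M T^-2].
U (elastic potential energy) has dimensions [L^2 M T^-2].
x (displacement) has dimensions [L].

Left side: [L^2 M T^-2]
Right side: [L^2 M T^-2]

Both sides have the same dimensions, so the equation is dimensionally consistent.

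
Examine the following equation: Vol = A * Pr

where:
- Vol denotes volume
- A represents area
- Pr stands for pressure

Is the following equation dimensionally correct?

No

Vol (volume) has dimensions [L^3].
A (area) has dimensions [L^2].
Pr (pressure) has dimensions [L^-1 M T^-2].

Left side: [L^3]
Right side: [L M T^-2]

The two sides have different dimensions, so the equation is NOT dimensionally consistent.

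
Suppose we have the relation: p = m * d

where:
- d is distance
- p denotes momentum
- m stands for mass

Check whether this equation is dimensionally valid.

No

d (distance) has dimensions [L].
p (momentum) has dimensions [L M T^-1].
m (mass) has dimensions [M].

Left side: [L M T^-1]
Right side: [L M]

The two sides have different dimensions, so the equation is NOT dimensionally consistent.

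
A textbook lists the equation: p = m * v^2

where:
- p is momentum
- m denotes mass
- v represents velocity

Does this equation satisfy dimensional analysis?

No

p (momentum) has dimensions [L M T^-1].
m (mass) has dimensions [M].
v (velocity) has dimensions [L T^-1].

Left side: [L M T^-1]
Right side: [L^2 M T^-2]

The two sides have different dimensions, so the equation is NOT dimensionally consistent.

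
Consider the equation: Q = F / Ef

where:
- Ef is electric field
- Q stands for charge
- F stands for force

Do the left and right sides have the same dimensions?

Yes

Ef (electric field) has dimensions [I^-1 L M T^-3].
Q (charge) has dimensions [I T].
F (force) has dimensions [L M T^-2].

Left side: [I T]
Right side: [I T]

Both sides have the same dimensions, so the equation is dimensionally consistent.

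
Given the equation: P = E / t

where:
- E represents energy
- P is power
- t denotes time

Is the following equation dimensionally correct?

Yes

E (energy) has dimensions [L^2 M T^-2].
P (power) has dimensions [L^2 M T^-3].
t (time) has dimensions [T].

Left side: [L^2 M T^-3]
Right side: [L^2 M T^-3]

Both sides have the same dimensions, so the equation is dimensionally consistent.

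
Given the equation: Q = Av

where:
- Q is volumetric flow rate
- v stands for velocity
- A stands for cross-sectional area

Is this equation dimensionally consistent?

Yes

Q (volumetric flow rate) has dimensions [L^3 T^-1].
v (velocity) has dimensions [L T^-1].
A (cross-sectional area) has dimensions [L^2].

Left side: [L^3 T^-1]
Right side: [L^3 T^-1]

Both sides have the same dimensions, so the equation is dimensionally consistent.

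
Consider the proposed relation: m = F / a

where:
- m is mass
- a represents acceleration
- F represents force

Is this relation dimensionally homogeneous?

Yes

m (mass) has dimensions [M].
a (acceleration) has dimensions [L T^-2].
F (force) has dimensions [L M T^-2].

Left side: [M]
Right side: [M]

Both sides have the same dimensions, so the equation is dimensionally consistent.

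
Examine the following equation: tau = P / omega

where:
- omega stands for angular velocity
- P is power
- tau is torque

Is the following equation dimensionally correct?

Yes

omega (angular velocity) has dimensions [T^-1].
P (power) has dimensions [L^2 M T^-3].
tau (torque) has dimensions [L^2 M T^-2].

Left side: [L^2 M T^-2]
Right side: [L^2 M T^-2]

Both sides have the same dimensions, so the equation is dimensionally consistent.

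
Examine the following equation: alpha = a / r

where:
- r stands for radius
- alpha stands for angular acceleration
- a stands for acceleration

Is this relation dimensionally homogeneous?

Yes

r (radius) has dimensions [L].
alpha (angular acceleration) has dimensions [T^-2].
a (acceleration) has dimensions [L T^-2].

Left side: [T^-2]
Right side: [T^-2]

Both sides have the same dimensions, so the equation is dimensionally consistent.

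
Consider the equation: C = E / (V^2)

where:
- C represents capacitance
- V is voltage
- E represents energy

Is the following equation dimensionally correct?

Yes

C (capacitance) has dimensions [I^2 L^-2 M^-1 T^4].
V (voltage) has dimensions [I^-1 L^2 M T^-3].
E (energy) has dimensions [L^2 M T^-2].

Left side: [I^2 L^-2 M^-1 T^4]
Right side: [I^2 L^-2 M^-1 T^4]

Both sides have the same dimensions, so the equation is dimensionally consistent.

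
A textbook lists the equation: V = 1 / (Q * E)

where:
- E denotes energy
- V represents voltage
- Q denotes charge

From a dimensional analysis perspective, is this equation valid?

No

E (energy) has dimensions [L^2 M T^-2].
V (voltage) has dimensions [I^-1 L^2 M T^-3].
Q (charge) has dimensions [I T].

Left side: [I^-1 L^2 M T^-3]
Right side: [I^-1 L^-2 M^-1 T]

The two sides have different dimensions, so the equation is NOT dimensionally consistent.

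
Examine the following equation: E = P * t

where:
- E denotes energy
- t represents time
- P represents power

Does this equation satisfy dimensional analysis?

Yes

E (energy) has dimensions [L^2 M T^-2].
t (time) has dimensions [T].
P (power) has dimensions [L^2 M T^-3].

Left side: [L^2 M T^-2]
Right side: [L^2 M T^-2]

Both sides have the same dimensions, so the equation is dimensionally consistent.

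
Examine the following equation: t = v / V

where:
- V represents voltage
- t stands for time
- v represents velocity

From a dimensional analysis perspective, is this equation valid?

No

V (voltage) has dimensions [I^-1 L^2 M T^-3].
t (time) has dimensions [T].
v (velocity) has dimensions [L T^-1].

Left side: [T]
Right side: [I L^-1 M^-1 T^2]

The two sides have different dimensions, so the equation is NOT dimensionally consistent.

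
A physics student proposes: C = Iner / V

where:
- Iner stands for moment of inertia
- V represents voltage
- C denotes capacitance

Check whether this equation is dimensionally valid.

No

Iner (moment of inertia) has dimensions [L^2 M].
V (voltage) has dimensions [I^-1 L^2 M T^-3].
C (capacitance) has dimensions [I^2 L^-2 M^-1 T^4].

Left side: [I^2 L^-2 M^-1 T^4]
Right side: [I T^3]

The two sides have different dimensions, so the equation is NOT dimensionally consistent.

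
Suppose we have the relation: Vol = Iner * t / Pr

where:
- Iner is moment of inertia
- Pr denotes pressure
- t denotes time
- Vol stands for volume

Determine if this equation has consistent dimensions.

No

Iner (moment of inertia) has dimensions [L^2 M].
Pr (pressure) has dimensions [L^-1 M T^-2].
t (time) has dimensions [T].
Vol (volume) has dimensions [L^3].

Left side: [L^3]
Right side: [L^3 T^3]

The two sides have different dimensions, so the equation is NOT dimensionally consistent.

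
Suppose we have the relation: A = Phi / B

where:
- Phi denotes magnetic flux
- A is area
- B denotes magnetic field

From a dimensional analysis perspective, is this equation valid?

Yes

Phi (magnetic flux) has dimensions [I^-1 L^2 M T^-2].
A (area) has dimensions [L^2].
B (magnetic field) has dimensions [I^-1 M T^-2].

Left side: [L^2]
Right side: [L^2]

Both sides have the same dimensions, so the equation is dimensionally consistent.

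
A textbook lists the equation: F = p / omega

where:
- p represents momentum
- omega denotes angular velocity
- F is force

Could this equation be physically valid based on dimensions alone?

No

p (momentum) has dimensions [L M T^-1].
omega (angular velocity) has dimensions [T^-1].
F (force) has dimensions [L M T^-2].

Left side: [L M T^-2]
Right side: [L M]

The two sides have different dimensions, so the equation is NOT dimensionally consistent.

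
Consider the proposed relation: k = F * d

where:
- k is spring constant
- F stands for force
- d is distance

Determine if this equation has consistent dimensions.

No

k (spring constant) has dimensions [M T^-2].
F (force) has dimensions [L M T^-2].
d (distance) has dimensions [L].

Left side: [M T^-2]
Right side: [L^2 M T^-2]

The two sides have different dimensions, so the equation is NOT dimensionally consistent.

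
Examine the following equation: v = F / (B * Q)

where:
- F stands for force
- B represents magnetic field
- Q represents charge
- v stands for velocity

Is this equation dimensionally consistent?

Yes

F (force) has dimensions [L M T^-2].
B (magnetic field) has dimensions [I^-1 M T^-2].
Q (charge) has dimensions [I T].
v (velocity) has dimensions [L T^-1].

Left side: [L T^-1]
Right side: [L T^-1]

Both sides have the same dimensions, so the equation is dimensionally consistent.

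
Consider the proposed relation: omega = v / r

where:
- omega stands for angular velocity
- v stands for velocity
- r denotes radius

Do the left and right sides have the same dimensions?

Yes

omega (angular velocity) has dimensions [T^-1].
v (velocity) has dimensions [L T^-1].
r (radius) has dimensions [L].

Left side: [T^-1]
Right side: [T^-1]

Both sides have the same dimensions, so the equation is dimensionally consistent.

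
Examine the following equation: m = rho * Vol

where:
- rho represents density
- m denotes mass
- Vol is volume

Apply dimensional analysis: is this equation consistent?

Yes

rho (density) has dimensions [L^-3 M].
m (mass) has dimensions [M].
Vol (volume) has dimensions [L^3].

Left side: [M]
Right side: [M]

Both sides have the same dimensions, so the equation is dimensionally consistent.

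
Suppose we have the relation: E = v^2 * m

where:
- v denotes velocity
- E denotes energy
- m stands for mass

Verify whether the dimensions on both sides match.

Yes

v (velocity) has dimensions [L T^-1].
E (energy) has dimensions [L^2 M T^-2].
m (mass) has dimensions [M].

Left side: [L^2 M T^-2]
Right side: [L^2 M T^-2]

Both sides have the same dimensions, so the equation is dimensionally consistent.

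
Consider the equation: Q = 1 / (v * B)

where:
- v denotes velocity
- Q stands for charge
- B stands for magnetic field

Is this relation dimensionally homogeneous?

No

v (velocity) has dimensions [L T^-1].
Q (charge) has dimensions [I T].
B (magnetic field) has dimensions [I^-1 M T^-2].

Left side: [I T]
Right side: [I L^-1 M^-1 T^3]

The two sides have different dimensions, so the equation is NOT dimensionally consistent.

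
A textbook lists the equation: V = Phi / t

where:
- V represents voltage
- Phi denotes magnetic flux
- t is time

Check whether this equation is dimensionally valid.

Yes

V (voltage) has dimensions [I^-1 L^2 M T^-3].
Phi (magnetic flux) has dimensions [I^-1 L^2 M T^-2].
t (time) has dimensions [T].

Left side: [I^-1 L^2 M T^-3]
Right side: [I^-1 L^2 M T^-3]

Both sides have the same dimensions, so the equation is dimensionally consistent.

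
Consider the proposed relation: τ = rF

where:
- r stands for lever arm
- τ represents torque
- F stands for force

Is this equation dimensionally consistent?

Yes

r (lever arm) has dimensions [L].
τ (torque) has dimensions [L^2 M T^-2].
F (force) has dimensions [L M T^-2].

Left side: [L^2 M T^-2]
Right side: [L^2 M T^-2]

Both sides have the same dimensions, so the equation is dimensionally consistent.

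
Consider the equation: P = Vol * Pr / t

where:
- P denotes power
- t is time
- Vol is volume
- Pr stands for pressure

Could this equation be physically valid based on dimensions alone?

Yes

P (power) has dimensions [L^2 M T^-3].
t (time) has dimensions [T].
Vol (volume) has dimensions [L^3].
Pr (pressure) has dimensions [L^-1 M T^-2].

Left side: [L^2 M T^-3]
Right side: [L^2 M T^-3]

Both sides have the same dimensions, so the equation is dimensionally consistent.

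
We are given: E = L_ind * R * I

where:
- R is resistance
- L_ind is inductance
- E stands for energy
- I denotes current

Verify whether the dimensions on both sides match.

No

R (resistance) has dimensions [I^-2 L^2 M T^-3].
L_ind (inductance) has dimensions [I^-2 L^2 M T^-2].
E (energy) has dimensions [L^2 M T^-2].
I (current) has dimensions [I].

Left side: [L^2 M T^-2]
Right side: [I^-3 L^4 M^2 T^-5]

The two sides have different dimensions, so the equation is NOT dimensionally consistent.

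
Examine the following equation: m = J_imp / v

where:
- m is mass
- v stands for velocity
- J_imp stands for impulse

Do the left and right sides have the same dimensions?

Yes

m (mass) has dimensions [M].
v (velocity) has dimensions [L T^-1].
J_imp (impulse) has dimensions [L M T^-1].

Left side: [M]
Right side: [M]

Both sides have the same dimensions, so the equation is dimensionally consistent.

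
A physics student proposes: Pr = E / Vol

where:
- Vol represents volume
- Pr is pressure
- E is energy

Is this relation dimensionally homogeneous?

Yes

Vol (volume) has dimensions [L^3].
Pr (pressure) has dimensions [L^-1 M T^-2].
E (energy) has dimensions [L^2 M T^-2].

Left side: [L^-1 M T^-2]
Right side: [L^-1 M T^-2]

Both sides have the same dimensions, so the equation is dimensionally consistent.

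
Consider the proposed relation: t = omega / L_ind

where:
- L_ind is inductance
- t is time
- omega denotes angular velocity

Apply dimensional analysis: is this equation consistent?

No

L_ind (inductance) has dimensions [I^-2 L^2 M T^-2].
t (time) has dimensions [T].
omega (angular velocity) has dimensions [T^-1].

Left side: [T]
Right side: [I^2 L^-2 M^-1 T]

The two sides have different dimensions, so the equation is NOT dimensionally consistent.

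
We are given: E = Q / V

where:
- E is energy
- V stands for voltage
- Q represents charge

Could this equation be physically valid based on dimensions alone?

No

E (energy) has dimensions [L^2 M T^-2].
V (voltage) has dimensions [I^-1 L^2 M T^-3].
Q (charge) has dimensions [I T].

Left side: [L^2 M T^-2]
Right side: [I^2 L^-2 M^-1 T^4]

The two sides have different dimensions, so the equation is NOT dimensionally consistent.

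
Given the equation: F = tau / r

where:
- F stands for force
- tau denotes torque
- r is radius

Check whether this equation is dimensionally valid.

Yes

F (force) has dimensions [L M T^-2].
tau (torque) has dimensions [L^2 M T^-2].
r (radius) has dimensions [L].

Left side: [L M T^-2]
Right side: [L M T^-2]

Both sides have the same dimensions, so the equation is dimensionally consistent.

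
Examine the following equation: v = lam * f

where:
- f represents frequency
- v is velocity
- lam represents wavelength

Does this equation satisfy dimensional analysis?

Yes

f (frequency) has dimensions [T^-1].
v (velocity) has dimensions [L T^-1].
lam (wavelength) has dimensions [L].

Left side: [L T^-1]
Right side: [L T^-1]

Both sides have the same dimensions, so the equation is dimensionally consistent.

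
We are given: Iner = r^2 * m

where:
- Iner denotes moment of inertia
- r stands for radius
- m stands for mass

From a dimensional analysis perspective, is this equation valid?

Yes

Iner (moment of inertia) has dimensions [L^2 M].
r (radius) has dimensions [L].
m (mass) has dimensions [M].

Left side: [L^2 M]
Right side: [L^2 M]

Both sides have the same dimensions, so the equation is dimensionally consistent.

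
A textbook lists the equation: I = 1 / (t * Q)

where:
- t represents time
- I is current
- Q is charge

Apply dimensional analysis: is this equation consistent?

No

t (time) has dimensions [T].
I (current) has dimensions [I].
Q (charge) has dimensions [I T].

Left side: [I]
Right side: [I^-1 T^-2]

The two sides have different dimensions, so the equation is NOT dimensionally consistent.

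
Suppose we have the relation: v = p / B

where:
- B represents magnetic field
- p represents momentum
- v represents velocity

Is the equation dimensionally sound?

No

B (magnetic field) has dimensions [I^-1 M T^-2].
p (momentum) has dimensions [L M T^-1].
v (velocity) has dimensions [L T^-1].

Left side: [L T^-1]
Right side: [I L T]

The two sides have different dimensions, so the equation is NOT dimensionally consistent.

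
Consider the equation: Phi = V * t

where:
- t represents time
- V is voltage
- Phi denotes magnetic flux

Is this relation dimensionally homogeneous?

Yes

t (time) has dimensions [T].
V (voltage) has dimensions [I^-1 L^2 M T^-3].
Phi (magnetic flux) has dimensions [I^-1 L^2 M T^-2].

Left side: [I^-1 L^2 M T^-2]
Right side: [I^-1 L^2 M T^-2]

Both sides have the same dimensions, so the equation is dimensionally consistent.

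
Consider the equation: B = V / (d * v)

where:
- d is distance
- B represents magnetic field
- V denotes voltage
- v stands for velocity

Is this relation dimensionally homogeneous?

Yes

d (distance) has dimensions [L].
B (magnetic field) has dimensions [I^-1 M T^-2].
V (voltage) has dimensions [I^-1 L^2 M T^-3].
v (velocity) has dimensions [L T^-1].

Left side: [I^-1 M T^-2]
Right side: [I^-1 M T^-2]

Both sides have the same dimensions, so the equation is dimensionally consistent.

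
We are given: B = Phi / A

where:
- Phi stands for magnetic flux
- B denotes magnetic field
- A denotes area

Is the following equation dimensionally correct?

Yes

Phi (magnetic flux) has dimensions [I^-1 L^2 M T^-2].
B (magnetic field) has dimensions [I^-1 M T^-2].
A (area) has dimensions [L^2].

Left side: [I^-1 M T^-2]
Right side: [I^-1 M T^-2]

Both sides have the same dimensions, so the equation is dimensionally consistent.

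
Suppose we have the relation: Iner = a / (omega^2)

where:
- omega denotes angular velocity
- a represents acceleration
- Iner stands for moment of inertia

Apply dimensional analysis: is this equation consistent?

No

omega (angular velocity) has dimensions [T^-1].
a (acceleration) has dimensions [L T^-2].
Iner (moment of inertia) has dimensions [L^2 M].

Left side: [L^2 M]
Right side: [L]

The two sides have different dimensions, so the equation is NOT dimensionally consistent.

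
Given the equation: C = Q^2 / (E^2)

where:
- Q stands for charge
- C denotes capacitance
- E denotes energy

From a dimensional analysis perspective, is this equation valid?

No

Q (charge) has dimensions [I T].
C (capacitance) has dimensions [I^2 L^-2 M^-1 T^4].
E (energy) has dimensions [L^2 M T^-2].

Left side: [I^2 L^-2 M^-1 T^4]
Right side: [I^2 L^-4 M^-2 T^6]

The two sides have different dimensions, so the equation is NOT dimensionally consistent.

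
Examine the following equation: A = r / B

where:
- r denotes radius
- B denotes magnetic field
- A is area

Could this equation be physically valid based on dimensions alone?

No

r (radius) has dimensions [L].
B (magnetic field) has dimensions [I^-1 M T^-2].
A (area) has dimensions [L^2].

Left side: [L^2]
Right side: [I L M^-1 T^2]

The two sides have different dimensions, so the equation is NOT dimensionally consistent.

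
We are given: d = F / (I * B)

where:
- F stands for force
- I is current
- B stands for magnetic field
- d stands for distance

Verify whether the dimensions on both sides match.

Yes

F (force) has dimensions [L M T^-2].
I (current) has dimensions [I].
B (magnetic field) has dimensions [I^-1 M T^-2].
d (distance) has dimensions [L].

Left side: [L]
Right side: [L]

Both sides have the same dimensions, so the equation is dimensionally consistent.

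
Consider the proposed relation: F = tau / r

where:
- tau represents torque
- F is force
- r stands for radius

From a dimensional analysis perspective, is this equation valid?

Yes

tau (torque) has dimensions [L^2 M T^-2].
F (force) has dimensions [L M T^-2].
r (radius) has dimensions [L].

Left side: [L M T^-2]
Right side: [L M T^-2]

Both sides have the same dimensions, so the equation is dimensionally consistent.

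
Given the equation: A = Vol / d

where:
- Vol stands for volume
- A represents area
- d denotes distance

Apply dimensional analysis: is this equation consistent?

Yes

Vol (volume) has dimensions [L^3].
A (area) has dimensions [L^2].
d (distance) has dimensions [L].

Left side: [L^2]
Right side: [L^2]

Both sides have the same dimensions, so the equation is dimensionally consistent.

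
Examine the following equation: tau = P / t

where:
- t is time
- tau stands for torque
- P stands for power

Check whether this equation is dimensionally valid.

No

t (time) has dimensions [T].
tau (torque) has dimensions [L^2 M T^-2].
P (power) has dimensions [L^2 M T^-3].

Left side: [L^2 M T^-2]
Right side: [L^2 M T^-4]

The two sides have different dimensions, so the equation is NOT dimensionally consistent.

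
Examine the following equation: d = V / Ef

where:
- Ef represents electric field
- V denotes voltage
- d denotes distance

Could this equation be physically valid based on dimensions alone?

Yes

Ef (electric field) has dimensions [I^-1 L M T^-3].
V (voltage) has dimensions [I^-1 L^2 M T^-3].
d (distance) has dimensions [L].

Left side: [L]
Right side: [L]

Both sides have the same dimensions, so the equation is dimensionally consistent.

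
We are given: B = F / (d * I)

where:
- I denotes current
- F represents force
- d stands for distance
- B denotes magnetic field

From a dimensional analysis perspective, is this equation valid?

Yes

I (current) has dimensions [I].
F (force) has dimensions [L M T^-2].
d (distance) has dimensions [L].
B (magnetic field) has dimensions [I^-1 M T^-2].

Left side: [I^-1 M T^-2]
Right side: [I^-1 M T^-2]

Both sides have the same dimensions, so the equation is dimensionally consistent.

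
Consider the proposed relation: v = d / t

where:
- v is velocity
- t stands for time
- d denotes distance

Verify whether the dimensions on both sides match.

Yes

v (velocity) has dimensions [L T^-1].
t (time) has dimensions [T].
d (distance) has dimensions [L].

Left side: [L T^-1]
Right side: [L T^-1]

Both sides have the same dimensions, so the equation is dimensionally consistent.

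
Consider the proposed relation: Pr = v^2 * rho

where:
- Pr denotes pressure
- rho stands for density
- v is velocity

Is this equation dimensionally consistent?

Yes

Pr (pressure) has dimensions [L^-1 M T^-2].
rho (density) has dimensions [L^-3 M].
v (velocity) has dimensions [L T^-1].

Left side: [L^-1 M T^-2]
Right side: [L^-1 M T^-2]

Both sides have the same dimensions, so the equation is dimensionally consistent.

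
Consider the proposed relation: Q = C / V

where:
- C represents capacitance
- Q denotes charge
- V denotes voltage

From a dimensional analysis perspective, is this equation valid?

No

C (capacitance) has dimensions [I^2 L^-2 M^-1 T^4].
Q (charge) has dimensions [I T].
V (voltage) has dimensions [I^-1 L^2 M T^-3].

Left side: [I T]
Right side: [I^3 L^-4 M^-2 T^7]

The two sides have different dimensions, so the equation is NOT dimensionally consistent.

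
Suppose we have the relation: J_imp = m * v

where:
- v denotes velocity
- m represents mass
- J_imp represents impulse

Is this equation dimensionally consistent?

Yes

v (velocity) has dimensions [L T^-1].
m (mass) has dimensions [M].
J_imp (impulse) has dimensions [L M T^-1].

Left side: [L M T^-1]
Right side: [L M T^-1]

Both sides have the same dimensions, so the equation is dimensionally consistent.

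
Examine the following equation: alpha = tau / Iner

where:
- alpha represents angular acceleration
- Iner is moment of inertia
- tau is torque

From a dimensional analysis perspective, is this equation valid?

Yes

alpha (angular acceleration) has dimensions [T^-2].
Iner (moment of inertia) has dimensions [L^2 M].
tau (torque) has dimensions [L^2 M T^-2].

Left side: [T^-2]
Right side: [T^-2]

Both sides have the same dimensions, so the equation is dimensionally consistent.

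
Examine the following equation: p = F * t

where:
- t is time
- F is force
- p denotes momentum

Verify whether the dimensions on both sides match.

Yes

t (time) has dimensions [T].
F (force) has dimensions [L M T^-2].
p (momentum) has dimensions [L M T^-1].

Left side: [L M T^-1]
Right side: [L M T^-1]

Both sides have the same dimensions, so the equation is dimensionally consistent.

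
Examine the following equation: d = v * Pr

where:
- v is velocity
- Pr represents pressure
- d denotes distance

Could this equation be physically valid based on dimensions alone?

No

v (velocity) has dimensions [L T^-1].
Pr (pressure) has dimensions [L^-1 M T^-2].
d (distance) has dimensions [L].

Left side: [L]
Right side: [M T^-3]

The two sides have different dimensions, so the equation is NOT dimensionally consistent.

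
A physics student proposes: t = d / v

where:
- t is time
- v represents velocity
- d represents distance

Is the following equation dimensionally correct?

Yes

t (time) has dimensions [T].
v (velocity) has dimensions [L T^-1].
d (distance) has dimensions [L].

Left side: [T]
Right side: [T]

Both sides have the same dimensions, so the equation is dimensionally consistent.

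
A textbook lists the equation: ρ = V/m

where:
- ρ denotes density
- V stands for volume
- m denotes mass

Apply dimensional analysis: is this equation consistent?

No

ρ (density) has dimensions [L^-3 M].
V (volume) has dimensions [L^3].
m (mass) has dimensions [M].

Left side: [L^-3 M]
Right side: [L^3 M^-1]

The two sides have different dimensions, so the equation is NOT dimensionally consistent.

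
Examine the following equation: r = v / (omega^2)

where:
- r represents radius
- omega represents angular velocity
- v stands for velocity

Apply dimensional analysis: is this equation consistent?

No

r (radius) has dimensions [L].
omega (angular velocity) has dimensions [T^-1].
v (velocity) has dimensions [L T^-1].

Left side: [L]
Right side: [L T]

The two sides have different dimensions, so the equation is NOT dimensionally consistent.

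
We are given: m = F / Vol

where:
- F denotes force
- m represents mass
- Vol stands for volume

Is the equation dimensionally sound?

No

F (force) has dimensions [L M T^-2].
m (mass) has dimensions [M].
Vol (volume) has dimensions [L^3].

Left side: [M]
Right side: [L^-2 M T^-2]

The two sides have different dimensions, so the equation is NOT dimensionally consistent.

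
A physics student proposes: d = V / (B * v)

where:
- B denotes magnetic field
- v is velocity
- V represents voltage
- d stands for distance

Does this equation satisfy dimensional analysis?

Yes

B (magnetic field) has dimensions [I^-1 M T^-2].
v (velocity) has dimensions [L T^-1].
V (voltage) has dimensions [I^-1 L^2 M T^-3].
d (distance) has dimensions [L].

Left side: [L]
Right side: [L]

Both sides have the same dimensions, so the equation is dimensionally consistent.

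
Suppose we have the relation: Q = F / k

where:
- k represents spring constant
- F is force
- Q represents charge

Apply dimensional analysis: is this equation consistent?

No

k (spring constant) has dimensions [M T^-2].
F (force) has dimensions [L M T^-2].
Q (charge) has dimensions [I T].

Left side: [I T]
Right side: [L]

The two sides have different dimensions, so the equation is NOT dimensionally consistent.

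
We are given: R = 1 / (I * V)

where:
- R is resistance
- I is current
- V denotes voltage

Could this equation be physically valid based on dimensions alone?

No

R (resistance) has dimensions [I^-2 L^2 M T^-3].
I (current) has dimensions [I].
V (voltage) has dimensions [I^-1 L^2 M T^-3].

Left side: [I^-2 L^2 M T^-3]
Right side: [L^-2 M^-1 T^3]

The two sides have different dimensions, so the equation is NOT dimensionally consistent.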